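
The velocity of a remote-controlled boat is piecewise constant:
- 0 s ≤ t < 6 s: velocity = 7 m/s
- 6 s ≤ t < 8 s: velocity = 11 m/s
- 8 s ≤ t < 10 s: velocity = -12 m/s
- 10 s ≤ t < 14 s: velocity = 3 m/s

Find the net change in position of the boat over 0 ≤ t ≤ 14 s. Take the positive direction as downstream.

52 m

Net displacement equals the area under the velocity-time graph (areas below the axis count negative).
0–6 s: 7 × 6 = 42 m
6–8 s: 11 × 2 = 22 m
8–10 s: -12 × 2 = -24 m
10–14 s: 3 × 4 = 12 m
Net displacement = 52 m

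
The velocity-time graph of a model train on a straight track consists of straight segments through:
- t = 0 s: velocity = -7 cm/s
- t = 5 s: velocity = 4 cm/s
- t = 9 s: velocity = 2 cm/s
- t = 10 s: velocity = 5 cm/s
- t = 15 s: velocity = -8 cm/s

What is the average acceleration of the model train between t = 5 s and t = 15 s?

-1.2 cm/s²

Average acceleration = Δv/Δt = (-8 − 4)/(15 − 5) = -1.2 cm/s².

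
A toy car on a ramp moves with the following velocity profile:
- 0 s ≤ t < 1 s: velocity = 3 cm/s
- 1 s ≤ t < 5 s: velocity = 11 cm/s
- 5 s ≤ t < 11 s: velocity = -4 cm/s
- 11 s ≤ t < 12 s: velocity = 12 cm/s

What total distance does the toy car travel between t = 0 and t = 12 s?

83 cm

Distance (not displacement) is the total path length: add the absolute areas under v-t.
0–1 s: |3| × 1 = 3 cm
1–5 s: |11| × 4 = 44 cm
5–11 s: |-4| × 6 = 24 cm
11–12 s: |12| × 1 = 12 cm
Total distance = 83 cm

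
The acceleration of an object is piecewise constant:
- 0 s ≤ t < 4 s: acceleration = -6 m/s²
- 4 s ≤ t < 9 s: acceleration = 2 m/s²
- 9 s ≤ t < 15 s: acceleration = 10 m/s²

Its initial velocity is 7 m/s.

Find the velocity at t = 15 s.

Δv equals the area under the a-t graph; then v = v₀ + Δv.
0–4 s: -6 × 4 = -24 m/s
4–9 s: 2 × 5 = 10 m/s
9–15 s: 10 × 6 = 60 m/s
Δv = 46 m/s, so v(15) = 7 + (46) = 53 m/s.

53 m/s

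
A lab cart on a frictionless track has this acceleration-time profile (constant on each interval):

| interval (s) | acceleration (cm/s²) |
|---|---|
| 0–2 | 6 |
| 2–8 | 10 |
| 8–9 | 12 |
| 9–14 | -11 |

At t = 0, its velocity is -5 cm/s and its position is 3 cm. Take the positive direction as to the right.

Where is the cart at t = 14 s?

557.5 cm

On each constant-a segment, Δv = aΔt and Δx = v₀Δt + ½aΔt²; chain segment to segment.
0–2 s: v starts -5 cm/s; Δx = -5·2 + ½·6·2² = 2 cm; v ends 7 cm/s.
2–8 s: v starts 7 cm/s; Δx = 7·6 + ½·10·6² = 222 cm; v ends 67 cm/s.
8–9 s: v starts 67 cm/s; Δx = 67·1 + ½·12·1² = 73 cm; v ends 79 cm/s.
9–14 s: v starts 79 cm/s; Δx = 79·5 + ½·-11·5² = 257.5 cm; v ends 24 cm/s.
x(14) = 3 + Σ Δx = 557.5 cm.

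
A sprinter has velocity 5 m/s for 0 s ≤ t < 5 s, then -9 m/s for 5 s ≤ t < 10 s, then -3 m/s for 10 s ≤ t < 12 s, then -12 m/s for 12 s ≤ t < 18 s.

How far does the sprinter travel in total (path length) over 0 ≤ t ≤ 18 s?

148 m

Distance (not displacement) is the total path length: add the absolute areas under v-t.
0–5 s: |5| × 5 = 25 m
5–10 s: |-9| × 5 = 45 m
10–12 s: |-3| × 2 = 6 m
12–18 s: |-12| × 6 = 72 m
Total distance = 148 m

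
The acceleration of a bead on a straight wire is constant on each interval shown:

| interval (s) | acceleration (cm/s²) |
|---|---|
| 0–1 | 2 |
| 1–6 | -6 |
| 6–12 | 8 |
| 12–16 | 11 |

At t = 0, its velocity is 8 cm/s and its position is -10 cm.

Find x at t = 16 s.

On each constant-a segment, Δv = aΔt and Δx = v₀Δt + ½aΔt²; chain segment to segment.
0–1 s: v starts 8 cm/s; Δx = 8·1 + ½·2·1² = 9 cm; v ends 10 cm/s.
1–6 s: v starts 10 cm/s; Δx = 10·5 + ½·-6·5² = -25 cm; v ends -20 cm/s.
6–12 s: v starts -20 cm/s; Δx = -20·6 + ½·8·6² = 24 cm; v ends 28 cm/s.
12–16 s: v starts 28 cm/s; Δx = 28·4 + ½·11·4² = 200 cm; v ends 72 cm/s.
x(16) = -10 + Σ Δx = 198 cm.

198 cm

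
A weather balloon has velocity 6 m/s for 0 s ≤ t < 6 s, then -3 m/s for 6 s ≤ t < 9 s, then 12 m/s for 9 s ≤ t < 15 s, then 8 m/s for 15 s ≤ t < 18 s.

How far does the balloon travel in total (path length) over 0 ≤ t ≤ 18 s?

141 m

Total distance travelled is ∫|v| dt — sum the magnitudes of each area piece.
0–6 s: |6| × 6 = 36 m
6–9 s: |-3| × 3 = 9 m
9–15 s: |12| × 6 = 72 m
15–18 s: |8| × 3 = 24 m
Total distance = 141 m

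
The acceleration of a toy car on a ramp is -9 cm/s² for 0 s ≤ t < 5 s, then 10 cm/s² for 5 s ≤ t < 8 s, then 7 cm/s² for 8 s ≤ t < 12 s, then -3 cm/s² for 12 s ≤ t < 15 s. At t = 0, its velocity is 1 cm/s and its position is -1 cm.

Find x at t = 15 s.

-167 cm

On each constant-a segment, Δv = aΔt and Δx = v₀Δt + ½aΔt²; chain segment to segment.
0–5 s: v starts 1 cm/s; Δx = 1·5 + ½·-9·5² = -107.5 cm; v ends -44 cm/s.
5–8 s: v starts -44 cm/s; Δx = -44·3 + ½·10·3² = -87 cm; v ends -14 cm/s.
8–12 s: v starts -14 cm/s; Δx = -14·4 + ½·7·4² = 0 cm; v ends 14 cm/s.
12–15 s: v starts 14 cm/s; Δx = 14·3 + ½·-3·3² = 28.5 cm; v ends 5 cm/s.
x(15) = -1 + Σ Δx = -167 cm.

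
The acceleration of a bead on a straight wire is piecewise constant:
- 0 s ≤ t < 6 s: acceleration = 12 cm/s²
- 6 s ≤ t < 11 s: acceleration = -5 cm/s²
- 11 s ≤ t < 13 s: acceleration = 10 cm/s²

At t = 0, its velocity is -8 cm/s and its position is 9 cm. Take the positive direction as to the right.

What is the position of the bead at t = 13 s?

532.5 cm

On each constant-a segment, Δv = aΔt and Δx = v₀Δt + ½aΔt²; chain segment to segment.
0–6 s: v starts -8 cm/s; Δx = -8·6 + ½·12·6² = 168 cm; v ends 64 cm/s.
6–11 s: v starts 64 cm/s; Δx = 64·5 + ½·-5·5² = 257.5 cm; v ends 39 cm/s.
11–13 s: v starts 39 cm/s; Δx = 39·2 + ½·10·2² = 98 cm; v ends 59 cm/s.
x(13) = 9 + Σ Δx = 532.5 cm.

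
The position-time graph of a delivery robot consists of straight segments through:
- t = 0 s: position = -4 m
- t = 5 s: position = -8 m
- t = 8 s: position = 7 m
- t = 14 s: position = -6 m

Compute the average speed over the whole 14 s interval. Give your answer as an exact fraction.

16/7 m/s

Average speed = (total path length)/(elapsed time); on a piecewise-linear x-t graph the path length is Σ|Δx|.
0–5 s: |Δx| = |-8 − -4| = 4 m
5–8 s: |Δx| = |7 − -8| = 15 m
8–14 s: |Δx| = |-6 − 7| = 13 m
Total path = 32 m; average speed = 32/14 = 16/7 m/s.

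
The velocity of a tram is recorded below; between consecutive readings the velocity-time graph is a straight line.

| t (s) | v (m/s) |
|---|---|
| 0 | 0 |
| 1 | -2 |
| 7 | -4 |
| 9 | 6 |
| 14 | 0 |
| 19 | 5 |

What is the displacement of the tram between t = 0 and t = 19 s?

10.5 m

Displacement is the signed area under the v-t curve.
0–1 s: ½(0 + -2)(1) = -1 m
1–7 s: ½(-2 + -4)(6) = -18 m
7–9 s: ½(-4 + 6)(2) = 2 m
9–14 s: ½(6 + 0)(5) = 15 m
14–19 s: ½(0 + 5)(5) = 12.5 m
Net displacement = 10.5 m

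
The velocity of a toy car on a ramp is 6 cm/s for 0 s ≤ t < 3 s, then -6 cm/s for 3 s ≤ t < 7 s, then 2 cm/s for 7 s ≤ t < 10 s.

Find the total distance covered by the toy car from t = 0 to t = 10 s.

48 cm

Total distance travelled is ∫|v| dt — sum the magnitudes of each area piece.
0–3 s: |6| × 3 = 18 cm
3–7 s: |-6| × 4 = 24 cm
7–10 s: |2| × 3 = 6 cm
Total distance = 48 cm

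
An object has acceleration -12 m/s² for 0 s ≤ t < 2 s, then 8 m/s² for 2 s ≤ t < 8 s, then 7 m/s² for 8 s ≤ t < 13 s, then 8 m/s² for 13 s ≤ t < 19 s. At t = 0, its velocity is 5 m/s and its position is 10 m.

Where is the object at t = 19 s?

On each constant-a segment, Δv = aΔt and Δx = v₀Δt + ½aΔt²; chain segment to segment.
0–2 s: v starts 5 m/s; Δx = 5·2 + ½·-12·2² = -14 m; v ends -19 m/s.
2–8 s: v starts -19 m/s; Δx = -19·6 + ½·8·6² = 30 m; v ends 29 m/s.
8–13 s: v starts 29 m/s; Δx = 29·5 + ½·7·5² = 232.5 m; v ends 64 m/s.
13–19 s: v starts 64 m/s; Δx = 64·6 + ½·8·6² = 528 m; v ends 112 m/s.
x(19) = 10 + Σ Δx = 786.5 m.

786.5 m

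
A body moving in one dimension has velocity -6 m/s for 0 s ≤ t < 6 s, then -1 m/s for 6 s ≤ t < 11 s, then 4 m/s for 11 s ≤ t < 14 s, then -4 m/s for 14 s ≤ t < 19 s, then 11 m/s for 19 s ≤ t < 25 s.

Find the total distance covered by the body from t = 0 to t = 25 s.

139 m

Distance (not displacement) is the total path length: add the absolute areas under v-t.
0–6 s: |-6| × 6 = 36 m
6–11 s: |-1| × 5 = 5 m
11–14 s: |4| × 3 = 12 m
14–19 s: |-4| × 5 = 20 m
19–25 s: |11| × 6 = 66 m
Total distance = 139 m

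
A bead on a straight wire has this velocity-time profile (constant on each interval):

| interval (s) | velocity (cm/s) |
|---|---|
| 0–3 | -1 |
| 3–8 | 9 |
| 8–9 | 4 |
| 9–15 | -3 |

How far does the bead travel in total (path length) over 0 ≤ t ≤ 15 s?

Total distance travelled is ∫|v| dt — sum the magnitudes of each area piece.
0–3 s: |-1| × 3 = 3 cm
3–8 s: |9| × 5 = 45 cm
8–9 s: |4| × 1 = 4 cm
9–15 s: |-3| × 6 = 18 cm
Total distance = 70 cm

70 cm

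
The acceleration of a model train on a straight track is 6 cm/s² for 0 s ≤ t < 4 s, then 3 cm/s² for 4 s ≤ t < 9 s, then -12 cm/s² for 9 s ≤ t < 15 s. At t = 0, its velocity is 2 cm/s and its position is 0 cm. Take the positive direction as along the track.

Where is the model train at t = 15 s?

253.5 cm

On each constant-a segment, Δv = aΔt and Δx = v₀Δt + ½aΔt²; chain segment to segment.
0–4 s: v starts 2 cm/s; Δx = 2·4 + ½·6·4² = 56 cm; v ends 26 cm/s.
4–9 s: v starts 26 cm/s; Δx = 26·5 + ½·3·5² = 167.5 cm; v ends 41 cm/s.
9–15 s: v starts 41 cm/s; Δx = 41·6 + ½·-12·6² = 30 cm; v ends -31 cm/s.
x(15) = 0 + Σ Δx = 253.5 cm.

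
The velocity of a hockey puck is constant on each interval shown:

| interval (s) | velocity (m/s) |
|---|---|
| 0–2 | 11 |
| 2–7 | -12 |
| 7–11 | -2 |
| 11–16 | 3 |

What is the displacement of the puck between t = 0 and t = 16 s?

Net displacement equals the area under the velocity-time graph (areas below the axis count negative).
0–2 s: 11 × 2 = 22 m
2–7 s: -12 × 5 = -60 m
7–11 s: -2 × 4 = -8 m
11–16 s: 3 × 5 = 15 m
Net displacement = -31 m

-31 m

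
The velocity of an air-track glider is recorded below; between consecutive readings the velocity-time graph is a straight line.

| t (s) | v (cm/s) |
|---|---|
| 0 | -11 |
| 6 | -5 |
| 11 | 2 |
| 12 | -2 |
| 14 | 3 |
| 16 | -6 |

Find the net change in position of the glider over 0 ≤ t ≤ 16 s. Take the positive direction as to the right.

Displacement is the signed area under the v-t curve.
0–6 s: ½(-11 + -5)(6) = -48 cm
6–11 s: ½(-5 + 2)(5) = -7.5 cm
11–12 s: ½(2 + -2)(1) = 0 cm
12–14 s: ½(-2 + 3)(2) = 1 cm
14–16 s: ½(3 + -6)(2) = -3 cm
Net displacement = -57.5 cm

-57.5 cm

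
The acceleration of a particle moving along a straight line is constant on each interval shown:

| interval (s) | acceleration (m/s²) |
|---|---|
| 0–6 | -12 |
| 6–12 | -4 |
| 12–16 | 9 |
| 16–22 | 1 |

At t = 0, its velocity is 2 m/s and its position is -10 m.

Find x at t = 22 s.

-1340 m

On each constant-a segment, Δv = aΔt and Δx = v₀Δt + ½aΔt²; chain segment to segment.
0–6 s: v starts 2 m/s; Δx = 2·6 + ½·-12·6² = -204 m; v ends -70 m/s.
6–12 s: v starts -70 m/s; Δx = -70·6 + ½·-4·6² = -492 m; v ends -94 m/s.
12–16 s: v starts -94 m/s; Δx = -94·4 + ½·9·4² = -304 m; v ends -58 m/s.
16–22 s: v starts -58 m/s; Δx = -58·6 + ½·1·6² = -330 m; v ends -52 m/s.
x(22) = -10 + Σ Δx = -1340 m.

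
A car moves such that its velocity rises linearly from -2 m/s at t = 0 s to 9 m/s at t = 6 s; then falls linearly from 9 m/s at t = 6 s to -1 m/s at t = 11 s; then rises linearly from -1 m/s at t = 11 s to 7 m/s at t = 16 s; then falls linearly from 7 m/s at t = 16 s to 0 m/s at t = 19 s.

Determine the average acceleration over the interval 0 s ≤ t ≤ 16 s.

Average acceleration = Δv/Δt = (7 − -2)/(16 − 0) = 0.5625 m/s².

0.5625 m/s²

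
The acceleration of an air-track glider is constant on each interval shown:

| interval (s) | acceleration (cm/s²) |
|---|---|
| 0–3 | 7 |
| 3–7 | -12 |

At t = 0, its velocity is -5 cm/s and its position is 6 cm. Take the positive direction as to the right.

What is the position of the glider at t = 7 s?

On each constant-a segment, Δv = aΔt and Δx = v₀Δt + ½aΔt²; chain segment to segment.
0–3 s: v starts -5 cm/s; Δx = -5·3 + ½·7·3² = 16.5 cm; v ends 16 cm/s.
3–7 s: v starts 16 cm/s; Δx = 16·4 + ½·-12·4² = -32 cm; v ends -32 cm/s.
x(7) = 6 + Σ Δx = -9.5 cm.

-9.5 cm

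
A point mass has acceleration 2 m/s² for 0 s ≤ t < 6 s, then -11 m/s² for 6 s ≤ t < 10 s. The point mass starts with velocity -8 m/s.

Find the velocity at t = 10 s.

Δv equals the area under the a-t graph; then v = v₀ + Δv.
0–6 s: 2 × 6 = 12 m/s
6–10 s: -11 × 4 = -44 m/s
Δv = -32 m/s, so v(10) = -8 + (-32) = -40 m/s.

-40 m/s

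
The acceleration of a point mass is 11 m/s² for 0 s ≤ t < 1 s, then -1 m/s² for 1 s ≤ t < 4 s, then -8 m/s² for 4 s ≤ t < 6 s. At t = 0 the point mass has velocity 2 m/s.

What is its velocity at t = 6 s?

-6 m/s

Δv equals the area under the a-t graph; then v = v₀ + Δv.
0–1 s: 11 × 1 = 11 m/s
1–4 s: -1 × 3 = -3 m/s
4–6 s: -8 × 2 = -16 m/s
Δv = -8 m/s, so v(6) = 2 + (-8) = -6 m/s.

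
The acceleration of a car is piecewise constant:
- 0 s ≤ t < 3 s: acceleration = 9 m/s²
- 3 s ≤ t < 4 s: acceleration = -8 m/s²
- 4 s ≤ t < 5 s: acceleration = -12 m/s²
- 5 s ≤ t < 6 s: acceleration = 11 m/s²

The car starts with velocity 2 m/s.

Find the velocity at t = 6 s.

20 m/s

Δv equals the area under the a-t graph; then v = v₀ + Δv.
0–3 s: 9 × 3 = 27 m/s
3–4 s: -8 × 1 = -8 m/s
4–5 s: -12 × 1 = -12 m/s
5–6 s: 11 × 1 = 11 m/s
Δv = 18 m/s, so v(6) = 2 + (18) = 20 m/s.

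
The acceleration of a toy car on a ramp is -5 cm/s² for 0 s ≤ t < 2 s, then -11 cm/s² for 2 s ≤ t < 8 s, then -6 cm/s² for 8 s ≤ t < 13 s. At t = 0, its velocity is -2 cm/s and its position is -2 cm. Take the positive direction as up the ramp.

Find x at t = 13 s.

On each constant-a segment, Δv = aΔt and Δx = v₀Δt + ½aΔt²; chain segment to segment.
0–2 s: v starts -2 cm/s; Δx = -2·2 + ½·-5·2² = -14 cm; v ends -12 cm/s.
2–8 s: v starts -12 cm/s; Δx = -12·6 + ½·-11·6² = -270 cm; v ends -78 cm/s.
8–13 s: v starts -78 cm/s; Δx = -78·5 + ½·-6·5² = -465 cm; v ends -108 cm/s.
x(13) = -2 + Σ Δx = -751 cm.

-751 cm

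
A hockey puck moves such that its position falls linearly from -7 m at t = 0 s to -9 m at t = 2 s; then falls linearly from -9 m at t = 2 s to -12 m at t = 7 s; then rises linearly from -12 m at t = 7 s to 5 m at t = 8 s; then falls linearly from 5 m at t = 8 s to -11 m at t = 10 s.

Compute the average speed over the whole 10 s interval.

Average speed = (total path length)/(elapsed time); on a piecewise-linear x-t graph the path length is Σ|Δx|.
0–2 s: |Δx| = |-9 − -7| = 2 m
2–7 s: |Δx| = |-12 − -9| = 3 m
7–8 s: |Δx| = |5 − -12| = 17 m
8–10 s: |Δx| = |-11 − 5| = 16 m
Total path = 38 m; average speed = 38/10 = 3.8 m/s.

3.8 m/s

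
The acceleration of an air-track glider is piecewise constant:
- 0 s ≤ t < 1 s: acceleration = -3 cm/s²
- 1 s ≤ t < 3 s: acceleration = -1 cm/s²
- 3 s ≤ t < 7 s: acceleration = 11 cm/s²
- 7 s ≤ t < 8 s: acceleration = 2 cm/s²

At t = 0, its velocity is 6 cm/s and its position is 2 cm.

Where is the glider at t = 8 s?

On each constant-a segment, Δv = aΔt and Δx = v₀Δt + ½aΔt²; chain segment to segment.
0–1 s: v starts 6 cm/s; Δx = 6·1 + ½·-3·1² = 4.5 cm; v ends 3 cm/s.
1–3 s: v starts 3 cm/s; Δx = 3·2 + ½·-1·2² = 4 cm; v ends 1 cm/s.
3–7 s: v starts 1 cm/s; Δx = 1·4 + ½·11·4² = 92 cm; v ends 45 cm/s.
7–8 s: v starts 45 cm/s; Δx = 45·1 + ½·2·1² = 46 cm; v ends 47 cm/s.
x(8) = 2 + Σ Δx = 148.5 cm.

148.5 cm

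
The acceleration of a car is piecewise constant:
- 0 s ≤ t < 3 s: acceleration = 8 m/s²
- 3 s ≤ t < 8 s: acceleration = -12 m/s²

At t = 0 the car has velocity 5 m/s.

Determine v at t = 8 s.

Δv equals the area under the a-t graph; then v = v₀ + Δv.
0–3 s: 8 × 3 = 24 m/s
3–8 s: -12 × 5 = -60 m/s
Δv = -36 m/s, so v(8) = 5 + (-36) = -31 m/s.

-31 m/s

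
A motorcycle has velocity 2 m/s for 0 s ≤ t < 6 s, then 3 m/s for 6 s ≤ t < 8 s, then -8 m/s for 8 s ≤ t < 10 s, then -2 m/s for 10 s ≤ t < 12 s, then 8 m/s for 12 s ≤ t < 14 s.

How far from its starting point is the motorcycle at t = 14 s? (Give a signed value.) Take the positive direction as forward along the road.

14 m

Net displacement equals the area under the velocity-time graph (areas below the axis count negative).
0–6 s: 2 × 6 = 12 m
6–8 s: 3 × 2 = 6 m
8–10 s: -8 × 2 = -16 m
10–12 s: -2 × 2 = -4 m
12–14 s: 8 × 2 = 16 m
Net displacement = 14 m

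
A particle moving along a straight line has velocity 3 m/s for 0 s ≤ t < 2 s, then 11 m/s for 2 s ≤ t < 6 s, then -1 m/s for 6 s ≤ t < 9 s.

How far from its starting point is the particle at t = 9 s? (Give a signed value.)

47 m

Net displacement equals the area under the velocity-time graph (areas below the axis count negative).
0–2 s: 3 × 2 = 6 m
2–6 s: 11 × 4 = 44 m
6–9 s: -1 × 3 = -3 m
Net displacement = 47 m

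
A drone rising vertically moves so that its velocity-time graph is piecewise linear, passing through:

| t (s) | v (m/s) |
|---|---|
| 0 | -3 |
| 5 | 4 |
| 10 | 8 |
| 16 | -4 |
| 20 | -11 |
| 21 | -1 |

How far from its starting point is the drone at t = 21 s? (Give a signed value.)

Net displacement equals the area under the velocity-time graph (areas below the axis count negative).
0–5 s: ½(-3 + 4)(5) = 2.5 m
5–10 s: ½(4 + 8)(5) = 30 m
10–16 s: ½(8 + -4)(6) = 12 m
16–20 s: ½(-4 + -11)(4) = -30 m
20–21 s: ½(-11 + -1)(1) = -6 m
Net displacement = 8.5 m

8.5 m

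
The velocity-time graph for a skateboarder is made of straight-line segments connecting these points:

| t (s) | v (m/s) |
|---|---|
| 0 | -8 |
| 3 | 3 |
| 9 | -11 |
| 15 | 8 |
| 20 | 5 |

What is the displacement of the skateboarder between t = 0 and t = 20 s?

Displacement is the signed area under the v-t curve.
0–3 s: ½(-8 + 3)(3) = -7.5 m
3–9 s: ½(3 + -11)(6) = -24 m
9–15 s: ½(-11 + 8)(6) = -9 m
15–20 s: ½(8 + 5)(5) = 32.5 m
Net displacement = -8 m

-8 m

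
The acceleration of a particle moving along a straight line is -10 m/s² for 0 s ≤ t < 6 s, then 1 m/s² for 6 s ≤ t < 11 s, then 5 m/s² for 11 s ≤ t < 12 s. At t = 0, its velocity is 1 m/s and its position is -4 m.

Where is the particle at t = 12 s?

-512 m

On each constant-a segment, Δv = aΔt and Δx = v₀Δt + ½aΔt²; chain segment to segment.
0–6 s: v starts 1 m/s; Δx = 1·6 + ½·-10·6² = -174 m; v ends -59 m/s.
6–11 s: v starts -59 m/s; Δx = -59·5 + ½·1·5² = -282.5 m; v ends -54 m/s.
11–12 s: v starts -54 m/s; Δx = -54·1 + ½·5·1² = -51.5 m; v ends -49 m/s.
x(12) = -4 + Σ Δx = -512 m.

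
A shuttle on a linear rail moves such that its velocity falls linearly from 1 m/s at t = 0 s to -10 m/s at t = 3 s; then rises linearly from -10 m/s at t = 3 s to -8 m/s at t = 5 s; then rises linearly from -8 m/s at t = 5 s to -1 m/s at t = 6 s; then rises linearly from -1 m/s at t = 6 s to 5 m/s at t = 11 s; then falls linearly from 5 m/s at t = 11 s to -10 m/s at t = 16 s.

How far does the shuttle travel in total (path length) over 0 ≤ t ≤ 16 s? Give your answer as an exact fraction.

Total distance travelled is ∫|v| dt — sum the magnitudes of each area piece.
0–3 s: v = 0 at t = 3/11 s; triangle areas 3/22 + 150/11 = 303/22 m
3–5 s: |½(-10 + -8)(2)| = 18 m
5–6 s: |½(-8 + -1)(1)| = 4.5 m
6–11 s: v = 0 at t = 41/6 s; triangle areas 5/12 + 125/12 = 65/6 m
11–16 s: v = 0 at t = 38/3 s; triangle areas 25/6 + 50/3 = 125/6 m
Total distance = 2242/33 m

2242/33 m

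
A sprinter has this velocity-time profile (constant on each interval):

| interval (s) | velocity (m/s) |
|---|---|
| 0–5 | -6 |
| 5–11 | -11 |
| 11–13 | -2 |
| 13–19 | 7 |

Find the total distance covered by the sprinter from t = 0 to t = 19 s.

Distance (not displacement) is the total path length: add the absolute areas under v-t.
0–5 s: |-6| × 5 = 30 m
5–11 s: |-11| × 6 = 66 m
11–13 s: |-2| × 2 = 4 m
13–19 s: |7| × 6 = 42 m
Total distance = 142 m

142 m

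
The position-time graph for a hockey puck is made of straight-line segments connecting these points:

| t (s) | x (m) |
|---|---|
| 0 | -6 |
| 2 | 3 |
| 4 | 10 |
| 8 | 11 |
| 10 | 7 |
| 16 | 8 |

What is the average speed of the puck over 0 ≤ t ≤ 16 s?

1.375 m/s

Average speed = (total path length)/(elapsed time); on a piecewise-linear x-t graph the path length is Σ|Δx|.
0–2 s: |Δx| = |3 − -6| = 9 m
2–4 s: |Δx| = |10 − 3| = 7 m
4–8 s: |Δx| = |11 − 10| = 1 m
8–10 s: |Δx| = |7 − 11| = 4 m
10–16 s: |Δx| = |8 − 7| = 1 m
Total path = 22 m; average speed = 22/16 = 1.375 m/s.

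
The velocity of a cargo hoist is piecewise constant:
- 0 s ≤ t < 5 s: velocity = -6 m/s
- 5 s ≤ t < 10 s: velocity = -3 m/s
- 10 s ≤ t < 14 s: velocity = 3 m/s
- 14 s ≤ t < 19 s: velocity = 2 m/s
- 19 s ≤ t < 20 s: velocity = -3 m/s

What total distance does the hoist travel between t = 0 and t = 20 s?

70 m

Distance (not displacement) is the total path length: add the absolute areas under v-t.
0–5 s: |-6| × 5 = 30 m
5–10 s: |-3| × 5 = 15 m
10–14 s: |3| × 4 = 12 m
14–19 s: |2| × 5 = 10 m
19–20 s: |-3| × 1 = 3 m
Total distance = 70 m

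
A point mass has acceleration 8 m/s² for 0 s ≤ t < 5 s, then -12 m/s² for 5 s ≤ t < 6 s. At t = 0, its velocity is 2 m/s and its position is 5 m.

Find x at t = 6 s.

On each constant-a segment, Δv = aΔt and Δx = v₀Δt + ½aΔt²; chain segment to segment.
0–5 s: v starts 2 m/s; Δx = 2·5 + ½·8·5² = 110 m; v ends 42 m/s.
5–6 s: v starts 42 m/s; Δx = 42·1 + ½·-12·1² = 36 m; v ends 30 m/s.
x(6) = 5 + Σ Δx = 151 m.

151 m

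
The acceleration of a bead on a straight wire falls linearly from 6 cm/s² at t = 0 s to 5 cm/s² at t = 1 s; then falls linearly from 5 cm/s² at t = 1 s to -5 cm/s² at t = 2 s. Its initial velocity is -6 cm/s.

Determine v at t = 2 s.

-0.5 cm/s

Δv equals the area under the a-t graph; then v = v₀ + Δv.
0–1 s: ½(6 + 5)(1) = 5.5 cm/s
1–2 s: ½(5 + -5)(1) = 0 cm/s
Δv = 5.5 cm/s, so v(2) = -6 + (5.5) = -0.5 cm/s.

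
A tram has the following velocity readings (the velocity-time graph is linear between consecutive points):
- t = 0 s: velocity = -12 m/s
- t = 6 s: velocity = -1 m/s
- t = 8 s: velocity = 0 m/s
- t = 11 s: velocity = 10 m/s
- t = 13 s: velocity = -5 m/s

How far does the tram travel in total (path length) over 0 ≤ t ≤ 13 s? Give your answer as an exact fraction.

190/3 m

Distance (not displacement) is the total path length: add the absolute areas under v-t.
0–6 s: |½(-12 + -1)(6)| = 39 m
6–8 s: |½(-1 + 0)(2)| = 1 m
8–11 s: |½(0 + 10)(3)| = 15 m
11–13 s: v = 0 at t = 37/3 s; triangle areas 20/3 + 5/3 = 25/3 m
Total distance = 190/3 m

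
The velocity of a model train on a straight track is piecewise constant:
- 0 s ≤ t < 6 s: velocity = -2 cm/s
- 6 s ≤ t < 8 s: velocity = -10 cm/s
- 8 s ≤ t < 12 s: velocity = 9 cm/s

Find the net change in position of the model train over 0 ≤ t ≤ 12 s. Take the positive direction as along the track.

4 cm

Displacement is the signed area under the v-t curve.
0–6 s: -2 × 6 = -12 cm
6–8 s: -10 × 2 = -20 cm
8–12 s: 9 × 4 = 36 cm
Net displacement = 4 cm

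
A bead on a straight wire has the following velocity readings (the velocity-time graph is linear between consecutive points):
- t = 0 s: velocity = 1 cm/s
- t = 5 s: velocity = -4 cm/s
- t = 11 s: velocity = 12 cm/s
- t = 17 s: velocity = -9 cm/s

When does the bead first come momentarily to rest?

t = 1 s

v changes sign on 0–5 s (from 1 to -4); the graph is linear there, so v = 0 at t = 0 + (-1)·(5 − 0)/(-4 − 1) = 1 s.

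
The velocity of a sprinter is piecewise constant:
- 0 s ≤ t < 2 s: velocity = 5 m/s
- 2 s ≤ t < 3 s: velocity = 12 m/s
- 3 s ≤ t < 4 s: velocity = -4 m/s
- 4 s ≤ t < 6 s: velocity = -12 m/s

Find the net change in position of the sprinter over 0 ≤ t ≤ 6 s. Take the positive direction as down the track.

Net displacement equals the area under the velocity-time graph (areas below the axis count negative).
0–2 s: 5 × 2 = 10 m
2–3 s: 12 × 1 = 12 m
3–4 s: -4 × 1 = -4 m
4–6 s: -12 × 2 = -24 m
Net displacement = -6 m

-6 m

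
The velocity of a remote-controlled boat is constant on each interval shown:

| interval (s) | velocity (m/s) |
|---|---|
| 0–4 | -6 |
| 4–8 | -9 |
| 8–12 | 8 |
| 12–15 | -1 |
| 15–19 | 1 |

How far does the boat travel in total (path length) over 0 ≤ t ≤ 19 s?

Distance (not displacement) is the total path length: add the absolute areas under v-t.
0–4 s: |-6| × 4 = 24 m
4–8 s: |-9| × 4 = 36 m
8–12 s: |8| × 4 = 32 m
12–15 s: |-1| × 3 = 3 m
15–19 s: |1| × 4 = 4 m
Total distance = 99 m

99 m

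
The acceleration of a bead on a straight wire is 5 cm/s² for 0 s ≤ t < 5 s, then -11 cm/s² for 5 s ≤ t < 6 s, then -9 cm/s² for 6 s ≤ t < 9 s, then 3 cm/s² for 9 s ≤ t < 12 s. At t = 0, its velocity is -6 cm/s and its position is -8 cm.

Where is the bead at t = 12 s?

On each constant-a segment, Δv = aΔt and Δx = v₀Δt + ½aΔt²; chain segment to segment.
0–5 s: v starts -6 cm/s; Δx = -6·5 + ½·5·5² = 32.5 cm; v ends 19 cm/s.
5–6 s: v starts 19 cm/s; Δx = 19·1 + ½·-11·1² = 13.5 cm; v ends 8 cm/s.
6–9 s: v starts 8 cm/s; Δx = 8·3 + ½·-9·3² = -16.5 cm; v ends -19 cm/s.
9–12 s: v starts -19 cm/s; Δx = -19·3 + ½·3·3² = -43.5 cm; v ends -10 cm/s.
x(12) = -8 + Σ Δx = -22 cm.

-22 cm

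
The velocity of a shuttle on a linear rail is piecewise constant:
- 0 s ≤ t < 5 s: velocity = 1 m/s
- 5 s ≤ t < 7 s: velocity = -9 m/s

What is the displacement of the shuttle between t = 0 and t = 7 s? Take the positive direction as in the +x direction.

-13 m

Displacement is the signed area under the v-t curve.
0–5 s: 1 × 5 = 5 m
5–7 s: -9 × 2 = -18 m
Net displacement = -13 m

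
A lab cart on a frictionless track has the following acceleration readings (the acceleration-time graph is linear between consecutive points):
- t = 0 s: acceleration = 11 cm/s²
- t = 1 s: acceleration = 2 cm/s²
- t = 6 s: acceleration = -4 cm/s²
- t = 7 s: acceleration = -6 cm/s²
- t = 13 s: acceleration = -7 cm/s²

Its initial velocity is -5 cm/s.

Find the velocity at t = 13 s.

Δv equals the area under the a-t graph; then v = v₀ + Δv.
0–1 s: ½(11 + 2)(1) = 6.5 cm/s
1–6 s: ½(2 + -4)(5) = -5 cm/s
6–7 s: ½(-4 + -6)(1) = -5 cm/s
7–13 s: ½(-6 + -7)(6) = -39 cm/s
Δv = -42.5 cm/s, so v(13) = -5 + (-42.5) = -47.5 cm/s.

-47.5 cm/s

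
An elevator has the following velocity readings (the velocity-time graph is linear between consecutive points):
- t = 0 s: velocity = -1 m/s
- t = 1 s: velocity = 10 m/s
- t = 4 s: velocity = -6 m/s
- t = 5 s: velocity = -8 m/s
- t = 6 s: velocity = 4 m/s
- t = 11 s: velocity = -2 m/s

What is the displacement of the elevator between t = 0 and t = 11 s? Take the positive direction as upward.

Displacement is the signed area under the v-t curve.
0–1 s: ½(-1 + 10)(1) = 4.5 m
1–4 s: ½(10 + -6)(3) = 6 m
4–5 s: ½(-6 + -8)(1) = -7 m
5–6 s: ½(-8 + 4)(1) = -2 m
6–11 s: ½(4 + -2)(5) = 5 m
Net displacement = 6.5 m

6.5 m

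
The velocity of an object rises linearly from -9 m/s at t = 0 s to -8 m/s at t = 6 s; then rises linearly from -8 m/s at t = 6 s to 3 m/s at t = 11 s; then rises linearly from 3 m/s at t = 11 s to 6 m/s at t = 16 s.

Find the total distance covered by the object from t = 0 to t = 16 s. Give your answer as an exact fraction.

Total distance travelled is ∫|v| dt — sum the magnitudes of each area piece.
0–6 s: |½(-9 + -8)(6)| = 51 m
6–11 s: v = 0 at t = 106/11 s; triangle areas 160/11 + 45/22 = 365/22 m
11–16 s: |½(3 + 6)(5)| = 22.5 m
Total distance = 991/11 m

991/11 m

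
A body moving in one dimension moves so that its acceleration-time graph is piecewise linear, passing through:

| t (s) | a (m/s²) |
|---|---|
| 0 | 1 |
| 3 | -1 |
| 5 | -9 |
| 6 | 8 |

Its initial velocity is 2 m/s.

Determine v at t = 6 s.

-8.5 m/s

Δv equals the area under the a-t graph; then v = v₀ + Δv.
0–3 s: ½(1 + -1)(3) = 0 m/s
3–5 s: ½(-1 + -9)(2) = -10 m/s
5–6 s: ½(-9 + 8)(1) = -0.5 m/s
Δv = -10.5 m/s, so v(6) = 2 + (-10.5) = -8.5 m/s.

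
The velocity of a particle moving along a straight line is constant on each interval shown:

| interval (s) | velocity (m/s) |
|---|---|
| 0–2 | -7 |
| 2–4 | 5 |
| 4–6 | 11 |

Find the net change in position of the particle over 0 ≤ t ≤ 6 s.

Displacement is the signed area under the v-t curve.
0–2 s: -7 × 2 = -14 m
2–4 s: 5 × 2 = 10 m
4–6 s: 11 × 2 = 22 m
Net displacement = 18 m

18 m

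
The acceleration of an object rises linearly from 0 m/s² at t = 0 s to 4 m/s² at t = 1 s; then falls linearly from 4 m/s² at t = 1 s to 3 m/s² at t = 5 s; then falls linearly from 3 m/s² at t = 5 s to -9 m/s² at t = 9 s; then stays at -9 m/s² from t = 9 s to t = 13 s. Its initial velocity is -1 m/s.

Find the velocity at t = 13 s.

Δv equals the area under the a-t graph; then v = v₀ + Δv.
0–1 s: ½(0 + 4)(1) = 2 m/s
1–5 s: ½(4 + 3)(4) = 14 m/s
5–9 s: ½(3 + -9)(4) = -12 m/s
9–13 s: -9 × 4 = -36 m/s
Δv = -32 m/s, so v(13) = -1 + (-32) = -33 m/s.

-33 m/s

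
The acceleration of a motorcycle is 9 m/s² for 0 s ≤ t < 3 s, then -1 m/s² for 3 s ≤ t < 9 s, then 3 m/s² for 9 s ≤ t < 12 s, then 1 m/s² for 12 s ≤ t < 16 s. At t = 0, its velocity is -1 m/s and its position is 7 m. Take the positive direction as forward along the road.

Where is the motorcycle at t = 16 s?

On each constant-a segment, Δv = aΔt and Δx = v₀Δt + ½aΔt²; chain segment to segment.
0–3 s: v starts -1 m/s; Δx = -1·3 + ½·9·3² = 37.5 m; v ends 26 m/s.
3–9 s: v starts 26 m/s; Δx = 26·6 + ½·-1·6² = 138 m; v ends 20 m/s.
9–12 s: v starts 20 m/s; Δx = 20·3 + ½·3·3² = 73.5 m; v ends 29 m/s.
12–16 s: v starts 29 m/s; Δx = 29·4 + ½·1·4² = 124 m; v ends 33 m/s.
x(16) = 7 + Σ Δx = 380 m.

380 m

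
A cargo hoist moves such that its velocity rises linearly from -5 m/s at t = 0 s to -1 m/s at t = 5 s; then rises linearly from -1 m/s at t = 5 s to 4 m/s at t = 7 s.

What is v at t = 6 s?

1.5 m/s

On 5–7 s the graph is linear from -1 to 4 m/s: v(6) = -1 + (4 − -1)·(6 − 5)/(7 − 5) = 1.5 m/s.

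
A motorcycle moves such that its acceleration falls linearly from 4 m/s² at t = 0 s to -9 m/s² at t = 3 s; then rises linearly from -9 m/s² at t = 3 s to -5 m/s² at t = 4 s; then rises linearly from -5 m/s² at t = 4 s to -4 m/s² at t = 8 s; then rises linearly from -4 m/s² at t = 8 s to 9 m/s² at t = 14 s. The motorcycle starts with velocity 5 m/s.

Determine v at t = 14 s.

-12.5 m/s

Δv equals the area under the a-t graph; then v = v₀ + Δv.
0–3 s: ½(4 + -9)(3) = -7.5 m/s
3–4 s: ½(-9 + -5)(1) = -7 m/s
4–8 s: ½(-5 + -4)(4) = -18 m/s
8–14 s: ½(-4 + 9)(6) = 15 m/s
Δv = -17.5 m/s, so v(14) = 5 + (-17.5) = -12.5 m/s.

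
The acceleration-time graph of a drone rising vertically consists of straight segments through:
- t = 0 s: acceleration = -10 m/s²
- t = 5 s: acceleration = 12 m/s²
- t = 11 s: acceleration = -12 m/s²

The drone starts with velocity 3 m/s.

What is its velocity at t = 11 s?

Δv equals the area under the a-t graph; then v = v₀ + Δv.
0–5 s: ½(-10 + 12)(5) = 5 m/s
5–11 s: ½(12 + -12)(6) = 0 m/s
Δv = 5 m/s, so v(11) = 3 + (5) = 8 m/s.

8 m/s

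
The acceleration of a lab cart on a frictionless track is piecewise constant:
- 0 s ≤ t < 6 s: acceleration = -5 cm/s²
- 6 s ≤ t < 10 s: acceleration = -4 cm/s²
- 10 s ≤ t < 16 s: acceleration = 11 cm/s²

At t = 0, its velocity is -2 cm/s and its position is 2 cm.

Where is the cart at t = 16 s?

-350 cm

On each constant-a segment, Δv = aΔt and Δx = v₀Δt + ½aΔt²; chain segment to segment.
0–6 s: v starts -2 cm/s; Δx = -2·6 + ½·-5·6² = -102 cm; v ends -32 cm/s.
6–10 s: v starts -32 cm/s; Δx = -32·4 + ½·-4·4² = -160 cm; v ends -48 cm/s.
10–16 s: v starts -48 cm/s; Δx = -48·6 + ½·11·6² = -90 cm; v ends 18 cm/s.
x(16) = 2 + Σ Δx = -350 cm.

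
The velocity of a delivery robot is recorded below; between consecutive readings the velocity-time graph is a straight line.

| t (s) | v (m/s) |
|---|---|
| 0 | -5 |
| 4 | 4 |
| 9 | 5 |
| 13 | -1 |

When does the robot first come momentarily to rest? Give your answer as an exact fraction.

t = 20/9 s

v changes sign on 0–4 s (from -5 to 4); the graph is linear there, so v = 0 at t = 0 + (5)·(4 − 0)/(4 − -5) = 20/9 s.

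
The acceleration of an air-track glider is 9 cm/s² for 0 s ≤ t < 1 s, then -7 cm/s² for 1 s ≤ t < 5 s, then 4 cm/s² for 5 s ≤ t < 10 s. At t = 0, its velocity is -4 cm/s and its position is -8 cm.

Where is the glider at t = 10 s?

-108.5 cm

On each constant-a segment, Δv = aΔt and Δx = v₀Δt + ½aΔt²; chain segment to segment.
0–1 s: v starts -4 cm/s; Δx = -4·1 + ½·9·1² = 0.5 cm; v ends 5 cm/s.
1–5 s: v starts 5 cm/s; Δx = 5·4 + ½·-7·4² = -36 cm; v ends -23 cm/s.
5–10 s: v starts -23 cm/s; Δx = -23·5 + ½·4·5² = -65 cm; v ends -3 cm/s.
x(10) = -8 + Σ Δx = -108.5 cm.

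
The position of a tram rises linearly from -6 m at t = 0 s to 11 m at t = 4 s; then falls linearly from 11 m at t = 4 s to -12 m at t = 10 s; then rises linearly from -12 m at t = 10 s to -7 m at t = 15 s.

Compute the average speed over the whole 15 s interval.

Average speed = (total path length)/(elapsed time); on a piecewise-linear x-t graph the path length is Σ|Δx|.
0–4 s: |Δx| = |11 − -6| = 17 m
4–10 s: |Δx| = |-12 − 11| = 23 m
10–15 s: |Δx| = |-7 − -12| = 5 m
Total path = 45 m; average speed = 45/15 = 3 m/s.

3 m/s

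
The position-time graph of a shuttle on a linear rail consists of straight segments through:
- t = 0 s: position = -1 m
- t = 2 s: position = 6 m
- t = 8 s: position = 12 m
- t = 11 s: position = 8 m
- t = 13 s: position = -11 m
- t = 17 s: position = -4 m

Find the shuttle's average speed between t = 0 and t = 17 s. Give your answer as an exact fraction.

43/17 m/s

Average speed = (total path length)/(elapsed time); on a piecewise-linear x-t graph the path length is Σ|Δx|.
0–2 s: |Δx| = |6 − -1| = 7 m
2–8 s: |Δx| = |12 − 6| = 6 m
8–11 s: |Δx| = |8 − 12| = 4 m
11–13 s: |Δx| = |-11 − 8| = 19 m
13–17 s: |Δx| = |-4 − -11| = 7 m
Total path = 43 m; average speed = 43/17 = 43/17 m/s.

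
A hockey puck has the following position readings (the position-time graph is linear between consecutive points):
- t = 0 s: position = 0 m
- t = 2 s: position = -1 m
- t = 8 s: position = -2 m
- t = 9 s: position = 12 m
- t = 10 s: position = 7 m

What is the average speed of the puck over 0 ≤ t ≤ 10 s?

2.1 m/s

Average speed = (total path length)/(elapsed time); on a piecewise-linear x-t graph the path length is Σ|Δx|.
0–2 s: |Δx| = |-1 − 0| = 1 m
2–8 s: |Δx| = |-2 − -1| = 1 m
8–9 s: |Δx| = |12 − -2| = 14 m
9–10 s: |Δx| = |7 − 12| = 5 m
Total path = 21 m; average speed = 21/10 = 2.1 m/s.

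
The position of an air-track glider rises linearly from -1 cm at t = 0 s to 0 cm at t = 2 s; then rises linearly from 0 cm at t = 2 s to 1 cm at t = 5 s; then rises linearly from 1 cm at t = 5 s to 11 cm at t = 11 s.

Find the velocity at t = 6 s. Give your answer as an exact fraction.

Velocity is the slope of the x-t graph on 5–11 s: (11 − 1)/(11 − 5) = 5/3 cm/s.

5/3 cm/s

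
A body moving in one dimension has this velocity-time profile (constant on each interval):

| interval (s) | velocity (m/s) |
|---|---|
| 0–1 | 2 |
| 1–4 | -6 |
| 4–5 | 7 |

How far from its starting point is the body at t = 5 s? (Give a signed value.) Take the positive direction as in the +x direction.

-9 m

Net displacement equals the area under the velocity-time graph (areas below the axis count negative).
0–1 s: 2 × 1 = 2 m
1–4 s: -6 × 3 = -18 m
4–5 s: 7 × 1 = 7 m
Net displacement = -9 m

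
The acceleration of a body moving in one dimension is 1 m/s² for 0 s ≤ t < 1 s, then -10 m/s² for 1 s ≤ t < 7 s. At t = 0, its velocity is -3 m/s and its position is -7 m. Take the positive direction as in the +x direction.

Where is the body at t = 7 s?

On each constant-a segment, Δv = aΔt and Δx = v₀Δt + ½aΔt²; chain segment to segment.
0–1 s: v starts -3 m/s; Δx = -3·1 + ½·1·1² = -2.5 m; v ends -2 m/s.
1–7 s: v starts -2 m/s; Δx = -2·6 + ½·-10·6² = -192 m; v ends -62 m/s.
x(7) = -7 + Σ Δx = -201.5 m.

-201.5 m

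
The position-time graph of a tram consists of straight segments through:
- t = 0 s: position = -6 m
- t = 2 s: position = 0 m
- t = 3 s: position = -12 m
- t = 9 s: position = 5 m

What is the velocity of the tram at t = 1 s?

Velocity is the slope of the x-t graph on 0–2 s: (0 − -6)/(2 − 0) = 3 m/s.

3 m/s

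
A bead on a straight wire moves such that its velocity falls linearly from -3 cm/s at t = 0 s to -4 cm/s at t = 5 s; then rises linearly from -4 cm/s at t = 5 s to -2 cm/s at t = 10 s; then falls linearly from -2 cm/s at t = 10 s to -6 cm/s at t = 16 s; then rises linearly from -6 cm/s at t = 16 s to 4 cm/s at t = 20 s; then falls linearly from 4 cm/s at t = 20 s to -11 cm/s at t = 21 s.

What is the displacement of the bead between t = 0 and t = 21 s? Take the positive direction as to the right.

-64 cm

Net displacement equals the area under the velocity-time graph (areas below the axis count negative).
0–5 s: ½(-3 + -4)(5) = -17.5 cm
5–10 s: ½(-4 + -2)(5) = -15 cm
10–16 s: ½(-2 + -6)(6) = -24 cm
16–20 s: ½(-6 + 4)(4) = -4 cm
20–21 s: ½(4 + -11)(1) = -3.5 cm
Net displacement = -64 cm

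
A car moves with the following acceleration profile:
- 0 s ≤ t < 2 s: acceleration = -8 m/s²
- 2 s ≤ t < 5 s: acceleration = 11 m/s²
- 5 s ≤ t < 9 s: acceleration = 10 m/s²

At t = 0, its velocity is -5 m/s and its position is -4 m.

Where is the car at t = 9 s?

On each constant-a segment, Δv = aΔt and Δx = v₀Δt + ½aΔt²; chain segment to segment.
0–2 s: v starts -5 m/s; Δx = -5·2 + ½·-8·2² = -26 m; v ends -21 m/s.
2–5 s: v starts -21 m/s; Δx = -21·3 + ½·11·3² = -13.5 m; v ends 12 m/s.
5–9 s: v starts 12 m/s; Δx = 12·4 + ½·10·4² = 128 m; v ends 52 m/s.
x(9) = -4 + Σ Δx = 84.5 m.

84.5 m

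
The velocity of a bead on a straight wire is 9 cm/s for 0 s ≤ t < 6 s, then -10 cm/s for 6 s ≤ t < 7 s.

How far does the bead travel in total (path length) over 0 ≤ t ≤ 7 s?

Distance (not displacement) is the total path length: add the absolute areas under v-t.
0–6 s: |9| × 6 = 54 cm
6–7 s: |-10| × 1 = 10 cm
Total distance = 64 cm

64 cm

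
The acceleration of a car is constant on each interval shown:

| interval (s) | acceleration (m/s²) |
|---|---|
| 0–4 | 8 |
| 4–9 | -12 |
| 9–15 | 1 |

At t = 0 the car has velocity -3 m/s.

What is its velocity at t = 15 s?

-25 m/s

Δv equals the area under the a-t graph; then v = v₀ + Δv.
0–4 s: 8 × 4 = 32 m/s
4–9 s: -12 × 5 = -60 m/s
9–15 s: 1 × 6 = 6 m/s
Δv = -22 m/s, so v(15) = -3 + (-22) = -25 m/s.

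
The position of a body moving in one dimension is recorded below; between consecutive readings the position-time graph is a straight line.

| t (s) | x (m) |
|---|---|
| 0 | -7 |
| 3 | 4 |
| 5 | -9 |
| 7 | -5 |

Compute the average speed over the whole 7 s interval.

Average speed = (total path length)/(elapsed time); on a piecewise-linear x-t graph the path length is Σ|Δx|.
0–3 s: |Δx| = |4 − -7| = 11 m
3–5 s: |Δx| = |-9 − 4| = 13 m
5–7 s: |Δx| = |-5 − -9| = 4 m
Total path = 28 m; average speed = 28/7 = 4 m/s.

4 m/s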